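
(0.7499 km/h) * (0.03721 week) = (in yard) 1 km/h = 0.27777778 m/s, so 0.7499 km/h = 0.7499 * 0.27777778 = 0.20830556 m/s. 1 week = 604800 s, so 0.03721 week = 0.03721 * 604800 = 22504.608 s. Combine: 0.20830556 m/s * 22504.608 s = 4687.8349 m. 1 yard = 0.9144 m, so 4687.8349 m = 4687.8349 / 0.9144 = 5126.6786 yard ≈ 5127 yard (4 s.f.). Final answer: 5127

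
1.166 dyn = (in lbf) 2.621e-06. Check: 1 dyn = 1e-05 N, so 1.166 dyn = 1.166 * 1e-05 = 1.166e-05 N. 1 lbf = 4.4482216 N, so 1.166e-05 N = 1.166e-05 / 4.4482216 = 2.6212723e-06 lbf ≈ 2.621e-06 lbf (4 s.f.).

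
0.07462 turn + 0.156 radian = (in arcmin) 2148. Check: 1 turn = 6.2831853 rad, so 0.07462 turn = 0.07462 * 6.2831853 = 0.46885129 rad. 0.156 radian = 0.156 rad. Sum: 0.46885129 + 0.156 = 0.62485129 rad. 1 arcmin = 0.00029088821 rad, so 0.62485129 rad = 0.62485129 / 0.00029088821 = 2148.0805 arcmin ≈ 2148 arcmin (4 s.f.).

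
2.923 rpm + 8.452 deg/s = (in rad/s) 0.4536. Check: 1 rpm = 0.10471976 rad/s, so 2.923 rpm = 2.923 * 0.10471976 = 0.30609584 rad/s. 1 deg/s = 0.017453293 rad/s, so 8.452 deg/s = 8.452 * 0.017453293 = 0.14751523 rad/s. Sum: 0.30609584 + 0.14751523 = 0.45361107 rad/s. Result: 0.45361107 rad/s ≈ 0.4536 rad/s (4 s.f.).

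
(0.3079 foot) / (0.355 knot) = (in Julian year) 1.628e-08. Check: 1 foot = 0.3048 m, so 0.3079 foot = 0.3079 * 0.3048 = 0.09384792 m. 1 knot = 0.51444444 m/s, so 0.355 knot = 0.355 * 0.51444444 = 0.18262778 m/s. Combine: 0.09384792 m / 0.18262778 m/s = 0.51387539 s. 1 Julian year = 31557600 s, so 0.51387539 s = 0.51387539 / 31557600 = 1.6283728e-08 Julian year ≈ 1.628e-08 Julian year (4 s.f.).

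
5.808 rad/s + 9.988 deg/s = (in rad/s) 5.808 rad/s is already in rad/s. 1 deg/s = 0.017453293 rad/s, so 9.988 deg/s = 9.988 * 0.017453293 = 0.17432349 rad/s. Sum: 5.808 + 0.17432349 = 5.9823235 rad/s. Result: 5.9823235 rad/s ≈ 5.982 rad/s (4 s.f.). Final answer: 5.982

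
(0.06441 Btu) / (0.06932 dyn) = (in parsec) 3.177e-09. Check: 1 Btu = 1055.0559 J, so 0.06441 Btu = 0.06441 * 1055.0559 = 67.956147 J. 1 dyn = 1e-05 N, so 0.06932 dyn = 0.06932 * 1e-05 = 6.932e-07 N. Combine: 67.956147 J / 6.932e-07 N = 98032527 m. 1 parsec = 3.0856776e+16 m, so 98032527 m = 98032527 / 3.0856776e+16 = 3.1770178e-09 parsec ≈ 3.177e-09 parsec (4 s.f.).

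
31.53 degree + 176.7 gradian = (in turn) 1 degree = 0.017453293 rad, so 31.53 degree = 31.53 * 0.017453293 = 0.55030231 rad. 1 gradian = 0.015707963 rad, so 176.7 gradian = 176.7 * 0.015707963 = 2.7755971 rad. Sum: 0.55030231 + 2.7755971 = 3.3258994 rad. 1 turn = 6.2831853 rad, so 3.3258994 rad = 3.3258994 / 6.2831853 = 0.52933333 turn ≈ 0.5293 turn (4 s.f.). Final answer: 0.5293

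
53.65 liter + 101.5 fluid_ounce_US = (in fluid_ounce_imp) 1994. Check: 1 liter = 0.001 m^3, so 53.65 liter = 53.65 * 0.001 = 0.05365 m^3. 1 fluid_ounce_US = 2.957353e-05 m^3, so 101.5 fluid_ounce_US = 101.5 * 2.957353e-05 = 0.0030017133 m^3. Sum: 0.05365 + 0.0030017133 = 0.056651713 m^3. 1 fluid_ounce_imp = 2.8413063e-05 m^3, so 0.056651713 m^3 = 0.056651713 / 2.8413063e-05 = 1993.8616 fluid_ounce_imp ≈ 1994 fluid_ounce_imp (4 s.f.).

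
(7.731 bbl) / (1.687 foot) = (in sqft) 25.73. Check: 1 bbl = 0.15898729 m^3, so 7.731 bbl = 7.731 * 0.15898729 = 1.2291308 m^3. 1 foot = 0.3048 m, so 1.687 foot = 1.687 * 0.3048 = 0.5141976 m. Combine: 1.2291308 m^3 / 0.5141976 m = 2.3903861 m^2. 1 sqft = 0.09290304 m^2, so 2.3903861 m^2 = 2.3903861 / 0.09290304 = 25.729901 sqft ≈ 25.73 sqft (4 s.f.).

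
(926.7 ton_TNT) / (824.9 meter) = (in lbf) 1 ton_TNT = 4.184e+09 J, so 926.7 ton_TNT = 926.7 * 4.184e+09 = 3.8773128e+12 J. 824.9 meter = 824.9 m. Combine: 3.8773128e+12 J / 824.9 m = 4.7003428e+09 N. 1 lbf = 4.4482216 N, so 4.7003428e+09 N = 4.7003428e+09 / 4.4482216 = 1.0566791e+09 lbf ≈ 1.057e+09 lbf (4 s.f.). Final answer: 1.057e+09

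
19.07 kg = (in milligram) 1.907e+07. Check: 1 milligram = 1e-06 kg, so 19.07 kg = 19.07 / 1e-06 = 19070000 milligram ≈ 1.907e+07 milligram (4 s.f.).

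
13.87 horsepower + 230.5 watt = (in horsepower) 14.18. Check: 1 horsepower = 745.69987 W, so 13.87 horsepower = 13.87 * 745.69987 = 10342.857 W. 230.5 watt = 230.5 W. Sum: 10342.857 + 230.5 = 10573.357 W. 1 horsepower = 745.69987 W, so 10573.357 W = 10573.357 / 745.69987 = 14.179106 horsepower ≈ 14.18 horsepower (4 s.f.).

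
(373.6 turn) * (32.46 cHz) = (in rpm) 7276. Check: 1 turn = 6.2831853 rad, so 373.6 turn = 373.6 * 6.2831853 = 2347.398 rad. 1 cHz = 0.01 Hz, so 32.46 cHz = 32.46 * 0.01 = 0.3246 Hz. Combine: 2347.398 rad * 0.3246 Hz = 761.9654 rad/s. 1 rpm = 0.10471976 rad/s, so 761.9654 rad/s = 761.9654 / 0.10471976 = 7276.2336 rpm ≈ 7276 rpm (4 s.f.).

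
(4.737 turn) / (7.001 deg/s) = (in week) 1 turn = 6.2831853 rad, so 4.737 turn = 4.737 * 6.2831853 = 29.763449 rad. 1 deg/s = 0.017453293 rad/s, so 7.001 deg/s = 7.001 * 0.017453293 = 0.1221905 rad/s. Combine: 29.763449 rad / 0.1221905 rad/s = 243.58235 s. 1 week = 604800 s, so 243.58235 s = 243.58235 / 604800 = 0.00040274859 week ≈ 0.0004027 week (4 s.f.). Final answer: 0.0004027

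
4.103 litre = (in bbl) 1 litre = 0.001 m^3, so 4.103 litre = 4.103 * 0.001 = 0.004103 m^3. 1 bbl = 0.15898729 m^3, so 0.004103 m^3 = 0.004103 / 0.15898729 = 0.025807094 bbl ≈ 0.02581 bbl (4 s.f.). Final answer: 0.02581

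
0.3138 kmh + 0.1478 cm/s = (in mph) 0.1983. Check: 1 kmh = 0.27777778 m/s, so 0.3138 kmh = 0.3138 * 0.27777778 = 0.087166667 m/s. 1 cm/s = 0.01 m/s, so 0.1478 cm/s = 0.1478 * 0.01 = 0.001478 m/s. Sum: 0.087166667 + 0.001478 = 0.088644667 m/s. 1 mph = 0.44704 m/s, so 0.088644667 m/s = 0.088644667 / 0.44704 = 0.19829247 mph ≈ 0.1983 mph (4 s.f.).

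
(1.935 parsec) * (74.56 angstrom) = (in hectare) 1 parsec = 3.0856776e+16 m, so 1.935 parsec = 1.935 * 3.0856776e+16 = 5.9707861e+16 m. 1 angstrom = 1e-10 m, so 74.56 angstrom = 74.56 * 1e-10 = 7.456e-09 m. Combine: 5.9707861e+16 m * 7.456e-09 m = 4.4518181e+08 m^2. 1 hectare = 10000 m^2, so 4.4518181e+08 m^2 = 4.4518181e+08 / 10000 = 44518.181 hectare ≈ 4.452e+04 hectare (4 s.f.). Final answer: 4.452e+04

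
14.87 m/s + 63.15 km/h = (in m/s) 32.41. Check: 14.87 m/s is already in m/s. 1 km/h = 0.27777778 m/s, so 63.15 km/h = 63.15 * 0.27777778 = 17.541667 m/s. Sum: 14.87 + 17.541667 = 32.411667 m/s. Result: 32.411667 m/s ≈ 32.41 m/s (4 s.f.).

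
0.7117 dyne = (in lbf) 1.6e-06. Check: 1 dyne = 1e-05 N, so 0.7117 dyne = 0.7117 * 1e-05 = 7.117e-06 N. 1 lbf = 4.4482216 N, so 7.117e-06 N = 7.117e-06 / 4.4482216 = 1.5999652e-06 lbf ≈ 1.6e-06 lbf (4 s.f.).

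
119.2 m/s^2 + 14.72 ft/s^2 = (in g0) 119.2 m/s^2 is already in m/s^2. 1 ft/s^2 = 0.3048 m/s^2, so 14.72 ft/s^2 = 14.72 * 0.3048 = 4.486656 m/s^2. Sum: 119.2 + 4.486656 = 123.68666 m/s^2. 1 g0 = 9.80665 m/s^2, so 123.68666 m/s^2 = 123.68666 / 9.80665 = 12.612529 g0 ≈ 12.61 g0 (4 s.f.). Final answer: 12.61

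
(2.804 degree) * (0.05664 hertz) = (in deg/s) 1 degree = 0.017453293 rad, so 2.804 degree = 2.804 * 0.017453293 = 0.048939032 rad. 0.05664 hertz = 0.05664 Hz. Combine: 0.048939032 rad * 0.05664 Hz = 0.0027719068 rad/s. 1 deg/s = 0.017453293 rad/s, so 0.0027719068 rad/s = 0.0027719068 / 0.017453293 = 0.15881856 deg/s ≈ 0.1588 deg/s (4 s.f.). Final answer: 0.1588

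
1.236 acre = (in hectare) 1 acre = 4046.8564 m^2, so 1.236 acre = 1.236 * 4046.8564 = 5001.9145 m^2. 1 hectare = 10000 m^2, so 5001.9145 m^2 = 5001.9145 / 10000 = 0.50019145 hectare ≈ 0.5002 hectare (4 s.f.). Final answer: 0.5002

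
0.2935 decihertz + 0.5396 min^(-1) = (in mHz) 1 decihertz = 0.1 Hz, so 0.2935 decihertz = 0.2935 * 0.1 = 0.02935 Hz. 1 min^(-1) = 0.016666667 Hz, so 0.5396 min^(-1) = 0.5396 * 0.016666667 = 0.0089933333 Hz. Sum: 0.02935 + 0.0089933333 = 0.038343333 Hz. 1 mHz = 0.001 Hz, so 0.038343333 Hz = 0.038343333 / 0.001 = 38.343333 mHz ≈ 38.34 mHz (4 s.f.). Final answer: 38.34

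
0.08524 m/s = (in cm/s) 1 cm/s = 0.01 m/s, so 0.08524 m/s = 0.08524 / 0.01 = 8.524 cm/s. Final answer: 8.524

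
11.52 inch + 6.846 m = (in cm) 713.9. Check: 1 inch = 0.0254 m, so 11.52 inch = 11.52 * 0.0254 = 0.292608 m. 6.846 m is already in m. Sum: 0.292608 + 6.846 = 7.138608 m. 1 cm = 0.01 m, so 7.138608 m = 7.138608 / 0.01 = 713.8608 cm ≈ 713.9 cm (4 s.f.).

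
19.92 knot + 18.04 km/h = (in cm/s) 1526. Check: 1 knot = 0.51444444 m/s, so 19.92 knot = 19.92 * 0.51444444 = 10.247733 m/s. 1 km/h = 0.27777778 m/s, so 18.04 km/h = 18.04 * 0.27777778 = 5.0111111 m/s. Sum: 10.247733 + 5.0111111 = 15.258844 m/s. 1 cm/s = 0.01 m/s, so 15.258844 m/s = 15.258844 / 0.01 = 1525.8844 cm/s ≈ 1526 cm/s (4 s.f.).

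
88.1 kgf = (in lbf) 194.2. Check: 1 kgf = 9.80665 N, so 88.1 kgf = 88.1 * 9.80665 = 863.96586 N. 1 lbf = 4.4482216 N, so 863.96586 N = 863.96586 / 4.4482216 = 194.22725 lbf ≈ 194.2 lbf (4 s.f.).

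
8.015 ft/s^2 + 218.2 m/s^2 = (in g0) 1 ft/s^2 = 0.3048 m/s^2, so 8.015 ft/s^2 = 8.015 * 0.3048 = 2.442972 m/s^2. 218.2 m/s^2 is already in m/s^2. Sum: 2.442972 + 218.2 = 220.64297 m/s^2. 1 g0 = 9.80665 m/s^2, so 220.64297 m/s^2 = 220.64297 / 9.80665 = 22.499322 g0 ≈ 22.5 g0 (4 s.f.). Final answer: 22.5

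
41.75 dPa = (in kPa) 0.004175. Check: 1 dPa = 0.1 Pa, so 41.75 dPa = 41.75 * 0.1 = 4.175 Pa. 1 kPa = 1000 Pa, so 4.175 Pa = 4.175 / 1000 = 0.004175 kPa.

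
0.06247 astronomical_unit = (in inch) 3.679e+11. Check: 1 astronomical_unit = 1.4959787e+11 m, so 0.06247 astronomical_unit = 0.06247 * 1.4959787e+11 = 9.345379e+09 m. 1 inch = 0.0254 m, so 9.345379e+09 m = 9.345379e+09 / 0.0254 = 3.6792831e+11 inch ≈ 3.679e+11 inch (4 s.f.).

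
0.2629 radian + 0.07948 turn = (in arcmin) 2621. Check: 0.2629 radian = 0.2629 rad. 1 turn = 6.2831853 rad, so 0.07948 turn = 0.07948 * 6.2831853 = 0.49938757 rad. Sum: 0.2629 + 0.49938757 = 0.76228757 rad. 1 arcmin = 0.00029088821 rad, so 0.76228757 rad = 0.76228757 / 0.00029088821 = 2620.5516 arcmin ≈ 2621 arcmin (4 s.f.).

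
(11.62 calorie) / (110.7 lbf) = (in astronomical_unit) 6.6e-13. Check: 1 calorie = 4.184 J, so 11.62 calorie = 11.62 * 4.184 = 48.61808 J. 1 lbf = 4.4482216 N, so 110.7 lbf = 110.7 * 4.4482216 = 492.41813 N. Combine: 48.61808 J / 492.41813 N = 0.098733326 m. 1 astronomical_unit = 1.4959787e+11 m, so 0.098733326 m = 0.098733326 / 1.4959787e+11 = 6.5999152e-13 astronomical_unit ≈ 6.6e-13 astronomical_unit (4 s.f.).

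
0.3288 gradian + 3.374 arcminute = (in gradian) 0.3913. Check: 1 gradian = 0.015707963 rad, so 0.3288 gradian = 0.3288 * 0.015707963 = 0.0051647783 rad. 1 arcminute = 0.00029088821 rad, so 3.374 arcminute = 3.374 * 0.00029088821 = 0.00098145682 rad. Sum: 0.0051647783 + 0.00098145682 = 0.0061462351 rad. 1 gradian = 0.015707963 rad, so 0.0061462351 rad = 0.0061462351 / 0.015707963 = 0.39128148 gradian ≈ 0.3913 gradian (4 s.f.).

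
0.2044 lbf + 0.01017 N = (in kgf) 1 lbf = 4.4482216 N, so 0.2044 lbf = 0.2044 * 4.4482216 = 0.9092165 N. 0.01017 N is already in N. Sum: 0.9092165 + 0.01017 = 0.9193865 N. 1 kgf = 9.80665 N, so 0.9193865 N = 0.9193865 / 9.80665 = 0.093751332 kgf ≈ 0.09375 kgf (4 s.f.). Final answer: 0.09375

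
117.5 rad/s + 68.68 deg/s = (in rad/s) 118.7. Check: 117.5 rad/s is already in rad/s. 1 deg/s = 0.017453293 rad/s, so 68.68 deg/s = 68.68 * 0.017453293 = 1.1986921 rad/s. Sum: 117.5 + 1.1986921 = 118.69869 rad/s. Result: 118.69869 rad/s ≈ 118.7 rad/s (4 s.f.).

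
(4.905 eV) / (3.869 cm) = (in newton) 1 eV = 1.6021766e-19 J, so 4.905 eV = 4.905 * 1.6021766e-19 = 7.8586764e-19 J. 1 cm = 0.01 m, so 3.869 cm = 3.869 * 0.01 = 0.03869 m. Combine: 7.8586764e-19 J / 0.03869 m = 2.0311906e-17 N. 2.0311906e-17 N = 2.0311906e-17 newton ≈ 2.031e-17 newton (4 s.f.). Final answer: 2.031e-17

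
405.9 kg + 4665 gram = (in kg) 405.9 kg is already in kg. 1 gram = 0.001 kg, so 4665 gram = 4665 * 0.001 = 4.665 kg. Sum: 405.9 + 4.665 = 410.565 kg. Result: 410.565 kg ≈ 410.6 kg (4 s.f.). Final answer: 410.6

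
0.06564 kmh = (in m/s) 1 kmh = 0.27777778 m/s, so 0.06564 kmh = 0.06564 * 0.27777778 = 0.018233333 m/s. Result: 0.018233333 m/s ≈ 0.01823 m/s (4 s.f.). Final answer: 0.01823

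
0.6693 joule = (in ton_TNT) 1.6e-10. Check: 0.6693 joule = 0.6693 J. 1 ton_TNT = 4.184e+09 J, so 0.6693 J = 0.6693 / 4.184e+09 = 1.5996654e-10 ton_TNT ≈ 1.6e-10 ton_TNT (4 s.f.).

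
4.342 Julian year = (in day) 1 Julian year = 31557600 s, so 4.342 Julian year = 4.342 * 31557600 = 1.370231e+08 s. 1 day = 86400 s, so 1.370231e+08 s = 1.370231e+08 / 86400 = 1585.9155 day ≈ 1586 day (4 s.f.). Final answer: 1586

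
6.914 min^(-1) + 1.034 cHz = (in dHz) 1.256. Check: 1 min^(-1) = 0.016666667 Hz, so 6.914 min^(-1) = 6.914 * 0.016666667 = 0.11523333 Hz. 1 cHz = 0.01 Hz, so 1.034 cHz = 1.034 * 0.01 = 0.01034 Hz. Sum: 0.11523333 + 0.01034 = 0.12557333 Hz. 1 dHz = 0.1 Hz, so 0.12557333 Hz = 0.12557333 / 0.1 = 1.2557333 dHz ≈ 1.256 dHz (4 s.f.).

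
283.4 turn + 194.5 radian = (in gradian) 1.257e+05. Check: 1 turn = 6.2831853 rad, so 283.4 turn = 283.4 * 6.2831853 = 1780.6547 rad. 194.5 radian = 194.5 rad. Sum: 1780.6547 + 194.5 = 1975.1547 rad. 1 gradian = 0.015707963 rad, so 1975.1547 rad = 1975.1547 / 0.015707963 = 125742.25 gradian ≈ 1.257e+05 gradian (4 s.f.).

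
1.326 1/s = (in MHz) 1.326e-06. Check: 1.326 1/s = 1.326 Hz. 1 MHz = 1000000 Hz, so 1.326 Hz = 1.326 / 1000000 = 1.326e-06 MHz.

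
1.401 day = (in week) 1 day = 86400 s, so 1.401 day = 1.401 * 86400 = 121046.4 s. 1 week = 604800 s, so 121046.4 s = 121046.4 / 604800 = 0.20014286 week ≈ 0.2001 week (4 s.f.). Final answer: 0.2001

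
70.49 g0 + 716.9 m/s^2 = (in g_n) 1 g0 = 9.80665 m/s^2, so 70.49 g0 = 70.49 * 9.80665 = 691.27076 m/s^2. 716.9 m/s^2 is already in m/s^2. Sum: 691.27076 + 716.9 = 1408.1708 m/s^2. 1 g_n = 9.80665 m/s^2, so 1408.1708 m/s^2 = 1408.1708 / 9.80665 = 143.59346 g_n ≈ 143.6 g_n (4 s.f.). Final answer: 143.6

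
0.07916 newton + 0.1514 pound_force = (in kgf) 0.07675. Check: 0.07916 newton = 0.07916 N. 1 pound_force = 4.4482216 N, so 0.1514 pound_force = 0.1514 * 4.4482216 = 0.67346075 N. Sum: 0.07916 + 0.67346075 = 0.75262075 N. 1 kgf = 9.80665 N, so 0.75262075 N = 0.75262075 / 9.80665 = 0.076745958 kgf ≈ 0.07675 kgf (4 s.f.).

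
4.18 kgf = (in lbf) 9.215. Check: 1 kgf = 9.80665 N, so 4.18 kgf = 4.18 * 9.80665 = 40.991797 N. 1 lbf = 4.4482216 N, so 40.991797 N = 40.991797 / 4.4482216 = 9.2153226 lbf ≈ 9.215 lbf (4 s.f.).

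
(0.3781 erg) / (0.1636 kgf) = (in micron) 0.02357. Check: 1 erg = 1e-07 J, so 0.3781 erg = 0.3781 * 1e-07 = 3.781e-08 J. 1 kgf = 9.80665 N, so 0.1636 kgf = 0.1636 * 9.80665 = 1.6043679 N. Combine: 3.781e-08 J / 1.6043679 N = 2.3566913e-08 m. 1 micron = 1e-06 m, so 2.3566913e-08 m = 2.3566913e-08 / 1e-06 = 0.023566913 micron ≈ 0.02357 micron (4 s.f.).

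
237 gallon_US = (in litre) 897.1. Check: 1 gallon_US = 0.0037854118 m^3, so 237 gallon_US = 237 * 0.0037854118 = 0.89714259 m^3. 1 litre = 0.001 m^3, so 0.89714259 m^3 = 0.89714259 / 0.001 = 897.14259 litre ≈ 897.1 litre (4 s.f.).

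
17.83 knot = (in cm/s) 917.3. Check: 1 knot = 0.51444444 m/s, so 17.83 knot = 17.83 * 0.51444444 = 9.1725444 m/s. 1 cm/s = 0.01 m/s, so 9.1725444 m/s = 9.1725444 / 0.01 = 917.25444 cm/s ≈ 917.3 cm/s (4 s.f.).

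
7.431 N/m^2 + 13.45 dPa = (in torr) 0.06583. Check: 7.431 N/m^2 = 7.431 Pa. 1 dPa = 0.1 Pa, so 13.45 dPa = 13.45 * 0.1 = 1.345 Pa. Sum: 7.431 + 1.345 = 8.776 Pa. 1 torr = 133.32237 Pa, so 8.776 Pa = 8.776 / 133.32237 = 0.065825413 torr ≈ 0.06583 torr (4 s.f.).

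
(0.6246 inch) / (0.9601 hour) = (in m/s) 4.59e-06. Check: 1 inch = 0.0254 m, so 0.6246 inch = 0.6246 * 0.0254 = 0.01586484 m. 1 hour = 3600 s, so 0.9601 hour = 0.9601 * 3600 = 3456.36 s. Combine: 0.01586484 m / 3456.36 s = 4.5900427e-06 m/s. Result: 4.5900427e-06 m/s ≈ 4.59e-06 m/s (4 s.f.).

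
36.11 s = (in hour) 1 hour = 3600 s, so 36.11 s = 36.11 / 3600 = 0.010030556 hour ≈ 0.01003 hour (4 s.f.). Final answer: 0.01003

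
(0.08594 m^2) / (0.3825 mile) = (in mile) 0.08594 m^2 is already in m^2. 1 mile = 1609.344 m, so 0.3825 mile = 0.3825 * 1609.344 = 615.57408 m. Combine: 0.08594 m^2 / 615.57408 m = 0.00013960952 m. 1 mile = 1609.344 m, so 0.00013960952 m = 0.00013960952 / 1609.344 = 8.6749332e-08 mile ≈ 8.675e-08 mile (4 s.f.). Final answer: 8.675e-08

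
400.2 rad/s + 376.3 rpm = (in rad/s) 400.2 rad/s is already in rad/s. 1 rpm = 0.10471976 rad/s, so 376.3 rpm = 376.3 * 0.10471976 = 39.406044 rad/s. Sum: 400.2 + 39.406044 = 439.60604 rad/s. Result: 439.60604 rad/s ≈ 439.6 rad/s (4 s.f.). Final answer: 439.6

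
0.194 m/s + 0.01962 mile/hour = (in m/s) 0.2028. Check: 0.194 m/s is already in m/s. 1 mile/hour = 0.44704 m/s, so 0.01962 mile/hour = 0.01962 * 0.44704 = 0.0087709248 m/s. Sum: 0.194 + 0.0087709248 = 0.20277092 m/s. Result: 0.20277092 m/s ≈ 0.2028 m/s (4 s.f.).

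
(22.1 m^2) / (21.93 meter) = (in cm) 22.1 m^2 is already in m^2. 21.93 meter = 21.93 m. Combine: 22.1 m^2 / 21.93 m = 1.0077519 m. 1 cm = 0.01 m, so 1.0077519 m = 1.0077519 / 0.01 = 100.77519 cm ≈ 100.8 cm (4 s.f.). Final answer: 100.8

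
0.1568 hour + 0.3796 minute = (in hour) 1 hour = 3600 s, so 0.1568 hour = 0.1568 * 3600 = 564.48 s. 1 minute = 60 s, so 0.3796 minute = 0.3796 * 60 = 22.776 s. Sum: 564.48 + 22.776 = 587.256 s. 1 hour = 3600 s, so 587.256 s = 587.256 / 3600 = 0.16312667 hour ≈ 0.1631 hour (4 s.f.). Final answer: 0.1631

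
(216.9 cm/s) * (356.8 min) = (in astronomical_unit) 3.104e-07. Check: 1 cm/s = 0.01 m/s, so 216.9 cm/s = 216.9 * 0.01 = 2.169 m/s. 1 min = 60 s, so 356.8 min = 356.8 * 60 = 21408 s. Combine: 2.169 m/s * 21408 s = 46433.952 m. 1 astronomical_unit = 1.4959787e+11 m, so 46433.952 m = 46433.952 / 1.4959787e+11 = 3.103918e-07 astronomical_unit ≈ 3.104e-07 astronomical_unit (4 s.f.).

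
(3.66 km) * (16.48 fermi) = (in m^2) 1 km = 1000 m, so 3.66 km = 3.66 * 1000 = 3660 m. 1 fermi = 1e-15 m, so 16.48 fermi = 16.48 * 1e-15 = 1.648e-14 m. Combine: 3660 m * 1.648e-14 m = 6.03168e-11 m^2. Result: 6.03168e-11 m^2 ≈ 6.032e-11 m^2 (4 s.f.). Final answer: 6.032e-11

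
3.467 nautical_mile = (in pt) 1.82e+07. Check: 1 nautical_mile = 1852 m, so 3.467 nautical_mile = 3.467 * 1852 = 6420.884 m. 1 pt = 0.00035277778 m, so 6420.884 m = 6420.884 / 0.00035277778 = 18200931 pt ≈ 1.82e+07 pt (4 s.f.).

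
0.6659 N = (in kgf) 1 kgf = 9.80665 N, so 0.6659 N = 0.6659 / 9.80665 = 0.067902903 kgf ≈ 0.0679 kgf (4 s.f.). Final answer: 0.0679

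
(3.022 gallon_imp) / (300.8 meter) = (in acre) 1.129e-08. Check: 1 gallon_imp = 0.00454609 m^3, so 3.022 gallon_imp = 3.022 * 0.00454609 = 0.013738284 m^3. 300.8 meter = 300.8 m. Combine: 0.013738284 m^3 / 300.8 m = 4.5672487e-05 m^2. 1 acre = 4046.8564 m^2, so 4.5672487e-05 m^2 = 4.5672487e-05 / 4046.8564 = 1.1285917e-08 acre ≈ 1.129e-08 acre (4 s.f.).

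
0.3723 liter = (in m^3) 1 liter = 0.001 m^3, so 0.3723 liter = 0.3723 * 0.001 = 0.0003723 m^3. Result: 0.0003723 m^3. Final answer: 0.0003723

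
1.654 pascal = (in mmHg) 0.01241. Check: 1.654 pascal = 1.654 Pa. 1 mmHg = 133.32237 Pa, so 1.654 Pa = 1.654 / 133.32237 = 0.01240602 mmHg ≈ 0.01241 mmHg (4 s.f.).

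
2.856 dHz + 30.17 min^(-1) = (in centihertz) 1 dHz = 0.1 Hz, so 2.856 dHz = 2.856 * 0.1 = 0.2856 Hz. 1 min^(-1) = 0.016666667 Hz, so 30.17 min^(-1) = 30.17 * 0.016666667 = 0.50283333 Hz. Sum: 0.2856 + 0.50283333 = 0.78843333 Hz. 1 centihertz = 0.01 Hz, so 0.78843333 Hz = 0.78843333 / 0.01 = 78.843333 centihertz ≈ 78.84 centihertz (4 s.f.). Final answer: 78.84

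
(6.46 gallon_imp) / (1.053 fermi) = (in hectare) 2.789e+09. Check: 1 gallon_imp = 0.00454609 m^3, so 6.46 gallon_imp = 6.46 * 0.00454609 = 0.029367741 m^3. 1 fermi = 1e-15 m, so 1.053 fermi = 1.053 * 1e-15 = 1.053e-15 m. Combine: 0.029367741 m^3 / 1.053e-15 m = 2.7889593e+13 m^2. 1 hectare = 10000 m^2, so 2.7889593e+13 m^2 = 2.7889593e+13 / 10000 = 2.7889593e+09 hectare ≈ 2.789e+09 hectare (4 s.f.).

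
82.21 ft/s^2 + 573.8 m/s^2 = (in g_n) 61.07. Check: 1 ft/s^2 = 0.3048 m/s^2, so 82.21 ft/s^2 = 82.21 * 0.3048 = 25.057608 m/s^2. 573.8 m/s^2 is already in m/s^2. Sum: 25.057608 + 573.8 = 598.85761 m/s^2. 1 g_n = 9.80665 m/s^2, so 598.85761 m/s^2 = 598.85761 / 9.80665 = 61.066481 g_n ≈ 61.07 g_n (4 s.f.).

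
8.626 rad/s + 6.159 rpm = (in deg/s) 531.2. Check: 8.626 rad/s is already in rad/s. 1 rpm = 0.10471976 rad/s, so 6.159 rpm = 6.159 * 0.10471976 = 0.64496897 rad/s. Sum: 8.626 + 0.64496897 = 9.270969 rad/s. 1 deg/s = 0.017453293 rad/s, so 9.270969 rad/s = 9.270969 / 0.017453293 = 531.18739 deg/s ≈ 531.2 deg/s (4 s.f.).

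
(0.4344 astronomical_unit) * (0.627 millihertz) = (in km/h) 1 astronomical_unit = 1.4959787e+11 m, so 0.4344 astronomical_unit = 0.4344 * 1.4959787e+11 = 6.4985315e+10 m. 1 millihertz = 0.001 Hz, so 0.627 millihertz = 0.627 * 0.001 = 0.000627 Hz. Combine: 6.4985315e+10 m * 0.000627 Hz = 40745793 m/s. 1 km/h = 0.27777778 m/s, so 40745793 m/s = 40745793 / 0.27777778 = 1.4668485e+08 km/h ≈ 1.467e+08 km/h (4 s.f.). Final answer: 1.467e+08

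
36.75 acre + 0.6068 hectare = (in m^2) 1.548e+05. Check: 1 acre = 4046.8564 m^2, so 36.75 acre = 36.75 * 4046.8564 = 148721.97 m^2. 1 hectare = 10000 m^2, so 0.6068 hectare = 0.6068 * 10000 = 6068 m^2. Sum: 148721.97 + 6068 = 154789.97 m^2. Result: 154789.97 m^2 ≈ 1.548e+05 m^2 (4 s.f.).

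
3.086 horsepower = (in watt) 1 horsepower = 745.69987 W, so 3.086 horsepower = 3.086 * 745.69987 = 2301.2298 W. 2301.2298 W = 2301.2298 watt ≈ 2301 watt (4 s.f.). Final answer: 2301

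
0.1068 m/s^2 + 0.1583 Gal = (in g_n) 0.1068 m/s^2 is already in m/s^2. 1 Gal = 0.01 m/s^2, so 0.1583 Gal = 0.1583 * 0.01 = 0.001583 m/s^2. Sum: 0.1068 + 0.001583 = 0.108383 m/s^2. 1 g_n = 9.80665 m/s^2, so 0.108383 m/s^2 = 0.108383 / 9.80665 = 0.01105199 g_n ≈ 0.01105 g_n (4 s.f.). Final answer: 0.01105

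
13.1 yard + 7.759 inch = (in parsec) 1 yard = 0.9144 m, so 13.1 yard = 13.1 * 0.9144 = 11.97864 m. 1 inch = 0.0254 m, so 7.759 inch = 7.759 * 0.0254 = 0.1970786 m. Sum: 11.97864 + 0.1970786 = 12.175719 m. 1 parsec = 3.0856776e+16 m, so 12.175719 m = 12.175719 / 3.0856776e+16 = 3.9458817e-16 parsec ≈ 3.946e-16 parsec (4 s.f.). Final answer: 3.946e-16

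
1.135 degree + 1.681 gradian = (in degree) 2.648. Check: 1 degree = 0.017453293 rad, so 1.135 degree = 1.135 * 0.017453293 = 0.019809487 rad. 1 gradian = 0.015707963 rad, so 1.681 gradian = 1.681 * 0.015707963 = 0.026405086 rad. Sum: 0.019809487 + 0.026405086 = 0.046214573 rad. 1 degree = 0.017453293 rad, so 0.046214573 rad = 0.046214573 / 0.017453293 = 2.6479 degree ≈ 2.648 degree (4 s.f.).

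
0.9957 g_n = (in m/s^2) 9.764. Check: 1 g_n = 9.80665 m/s^2, so 0.9957 g_n = 0.9957 * 9.80665 = 9.7644814 m/s^2. Result: 9.7644814 m/s^2 ≈ 9.764 m/s^2 (4 s.f.).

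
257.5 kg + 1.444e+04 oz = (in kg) 257.5 kg is already in kg. 1 oz = 0.028349523 kg, so 1.444e+04 oz = 1.444e+04 * 0.028349523 = 409.36711 kg. Sum: 257.5 + 409.36711 = 666.86711 kg. Result: 666.86711 kg ≈ 666.9 kg (4 s.f.). Final answer: 666.9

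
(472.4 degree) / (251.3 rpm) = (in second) 0.3133. Check: 1 degree = 0.017453293 rad, so 472.4 degree = 472.4 * 0.017453293 = 8.2449354 rad. 1 rpm = 0.10471976 rad/s, so 251.3 rpm = 251.3 * 0.10471976 = 26.316074 rad/s. Combine: 8.2449354 rad / 26.316074 rad/s = 0.31330415 s. 0.31330415 s = 0.31330415 second ≈ 0.3133 second (4 s.f.).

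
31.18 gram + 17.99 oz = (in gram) 541.2. Check: 1 gram = 0.001 kg, so 31.18 gram = 31.18 * 0.001 = 0.03118 kg. 1 oz = 0.028349523 kg, so 17.99 oz = 17.99 * 0.028349523 = 0.51000792 kg. Sum: 0.03118 + 0.51000792 = 0.54118792 kg. 1 gram = 0.001 kg, so 0.54118792 kg = 0.54118792 / 0.001 = 541.18792 gram ≈ 541.2 gram (4 s.f.).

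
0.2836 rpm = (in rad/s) 1 rpm = 0.10471976 rad/s, so 0.2836 rpm = 0.2836 * 0.10471976 = 0.029698523 rad/s. Result: 0.029698523 rad/s ≈ 0.0297 rad/s (4 s.f.). Final answer: 0.0297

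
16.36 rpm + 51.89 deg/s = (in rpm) 1 rpm = 0.10471976 rad/s, so 16.36 rpm = 16.36 * 0.10471976 = 1.7132152 rad/s. 1 deg/s = 0.017453293 rad/s, so 51.89 deg/s = 51.89 * 0.017453293 = 0.90565135 rad/s. Sum: 1.7132152 + 0.90565135 = 2.6188665 rad/s. 1 rpm = 0.10471976 rad/s, so 2.6188665 rad/s = 2.6188665 / 0.10471976 = 25.008333 rpm ≈ 25.01 rpm (4 s.f.). Final answer: 25.01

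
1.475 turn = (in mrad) 1 turn = 6.2831853 rad, so 1.475 turn = 1.475 * 6.2831853 = 9.2676983 rad. 1 mrad = 0.001 rad, so 9.2676983 rad = 9.2676983 / 0.001 = 9267.6983 mrad ≈ 9268 mrad (4 s.f.). Final answer: 9268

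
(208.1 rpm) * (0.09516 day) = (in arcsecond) 3.696e+10. Check: 1 rpm = 0.10471976 rad/s, so 208.1 rpm = 208.1 * 0.10471976 = 21.792181 rad/s. 1 day = 86400 s, so 0.09516 day = 0.09516 * 86400 = 8221.824 s. Combine: 21.792181 rad/s * 8221.824 s = 179171.48 rad. 1 arcsecond = 4.8481368e-06 rad, so 179171.48 rad = 179171.48 / 4.8481368e-06 = 3.695677e+10 arcsecond ≈ 3.696e+10 arcsecond (4 s.f.).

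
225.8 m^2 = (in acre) 0.0558. Check: 1 acre = 4046.8564 m^2, so 225.8 m^2 = 225.8 / 4046.8564 = 0.055796395 acre ≈ 0.0558 acre (4 s.f.).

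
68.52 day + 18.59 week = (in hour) 4768. Check: 1 day = 86400 s, so 68.52 day = 68.52 * 86400 = 5920128 s. 1 week = 604800 s, so 18.59 week = 18.59 * 604800 = 11243232 s. Sum: 5920128 + 11243232 = 17163360 s. 1 hour = 3600 s, so 17163360 s = 17163360 / 3600 = 4767.6 hour ≈ 4768 hour (4 s.f.).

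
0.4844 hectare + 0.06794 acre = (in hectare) 1 hectare = 10000 m^2, so 0.4844 hectare = 0.4844 * 10000 = 4844 m^2. 1 acre = 4046.8564 m^2, so 0.06794 acre = 0.06794 * 4046.8564 = 274.94343 m^2. Sum: 4844 + 274.94343 = 5118.9434 m^2. 1 hectare = 10000 m^2, so 5118.9434 m^2 = 5118.9434 / 10000 = 0.51189434 hectare ≈ 0.5119 hectare (4 s.f.). Final answer: 0.5119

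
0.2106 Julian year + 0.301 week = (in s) 1 Julian year = 31557600 s, so 0.2106 Julian year = 0.2106 * 31557600 = 6646030.6 s. 1 week = 604800 s, so 0.301 week = 0.301 * 604800 = 182044.8 s. Sum: 6646030.6 + 182044.8 = 6828075.4 s. Result: 6828075.4 s ≈ 6.828e+06 s (4 s.f.). Final answer: 6.828e+06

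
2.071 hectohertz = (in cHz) 2.071e+04. Check: 1 hectohertz = 100 Hz, so 2.071 hectohertz = 2.071 * 100 = 207.1 Hz. 1 cHz = 0.01 Hz, so 207.1 Hz = 207.1 / 0.01 = 20710 cHz ≈ 2.071e+04 cHz (4 s.f.).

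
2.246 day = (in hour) 1 day = 86400 s, so 2.246 day = 2.246 * 86400 = 194054.4 s. 1 hour = 3600 s, so 194054.4 s = 194054.4 / 3600 = 53.904 hour ≈ 53.9 hour (4 s.f.). Final answer: 53.9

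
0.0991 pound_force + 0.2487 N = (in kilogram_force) 1 pound_force = 4.4482216 N, so 0.0991 pound_force = 0.0991 * 4.4482216 = 0.44081876 N. 0.2487 N is already in N. Sum: 0.44081876 + 0.2487 = 0.68951876 N. 1 kilogram_force = 9.80665 N, so 0.68951876 N = 0.68951876 / 9.80665 = 0.070311346 kilogram_force ≈ 0.07031 kilogram_force (4 s.f.). Final answer: 0.07031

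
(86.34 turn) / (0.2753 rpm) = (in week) 0.03111. Check: 1 turn = 6.2831853 rad, so 86.34 turn = 86.34 * 6.2831853 = 542.49022 rad. 1 rpm = 0.10471976 rad/s, so 0.2753 rpm = 0.2753 * 0.10471976 = 0.028829349 rad/s. Combine: 542.49022 rad / 0.028829349 rad/s = 18817.29 s. 1 week = 604800 s, so 18817.29 s = 18817.29 / 604800 = 0.031113244 week ≈ 0.03111 week (4 s.f.).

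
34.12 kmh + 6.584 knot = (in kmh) 1 kmh = 0.27777778 m/s, so 34.12 kmh = 34.12 * 0.27777778 = 9.4777778 m/s. 1 knot = 0.51444444 m/s, so 6.584 knot = 6.584 * 0.51444444 = 3.3871022 m/s. Sum: 9.4777778 + 3.3871022 = 12.86488 m/s. 1 kmh = 0.27777778 m/s, so 12.86488 m/s = 12.86488 / 0.27777778 = 46.313568 kmh ≈ 46.31 kmh (4 s.f.). Final answer: 46.31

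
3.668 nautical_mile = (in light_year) 1 nautical_mile = 1852 m, so 3.668 nautical_mile = 3.668 * 1852 = 6793.136 m. 1 light_year = 9.4607305e+15 m, so 6793.136 m = 6793.136 / 9.4607305e+15 = 7.1803504e-13 light_year ≈ 7.18e-13 light_year (4 s.f.). Final answer: 7.18e-13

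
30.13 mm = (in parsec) 9.764e-19. Check: 1 mm = 0.001 m, so 30.13 mm = 30.13 * 0.001 = 0.03013 m. 1 parsec = 3.0856776e+16 m, so 0.03013 m = 0.03013 / 3.0856776e+16 = 9.764468e-19 parsec ≈ 9.764e-19 parsec (4 s.f.).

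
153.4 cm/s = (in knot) 1 cm/s = 0.01 m/s, so 153.4 cm/s = 153.4 * 0.01 = 1.534 m/s. 1 knot = 0.51444444 m/s, so 1.534 m/s = 1.534 / 0.51444444 = 2.9818575 knot ≈ 2.982 knot (4 s.f.). Final answer: 2.982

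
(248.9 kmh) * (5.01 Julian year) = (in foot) 1 kmh = 0.27777778 m/s, so 248.9 kmh = 248.9 * 0.27777778 = 69.138889 m/s. 1 Julian year = 31557600 s, so 5.01 Julian year = 5.01 * 31557600 = 1.5810358e+08 s. Combine: 69.138889 m/s * 1.5810358e+08 s = 1.0931106e+10 m. 1 foot = 0.3048 m, so 1.0931106e+10 m = 1.0931106e+10 / 0.3048 = 3.5863207e+10 foot ≈ 3.586e+10 foot (4 s.f.). Final answer: 3.586e+10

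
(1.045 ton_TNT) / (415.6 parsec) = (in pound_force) 1 ton_TNT = 4.184e+09 J, so 1.045 ton_TNT = 1.045 * 4.184e+09 = 4.37228e+09 J. 1 parsec = 3.0856776e+16 m, so 415.6 parsec = 415.6 * 3.0856776e+16 = 1.2824076e+19 m. Combine: 4.37228e+09 J / 1.2824076e+19 m = 3.4094308e-10 N. 1 pound_force = 4.4482216 N, so 3.4094308e-10 N = 3.4094308e-10 / 4.4482216 = 7.6647054e-11 pound_force ≈ 7.665e-11 pound_force (4 s.f.). Final answer: 7.665e-11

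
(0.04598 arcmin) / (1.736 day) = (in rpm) 1 arcmin = 0.00029088821 rad, so 0.04598 arcmin = 0.04598 * 0.00029088821 = 1.337504e-05 rad. 1 day = 86400 s, so 1.736 day = 1.736 * 86400 = 149990.4 s. Combine: 1.337504e-05 rad / 149990.4 s = 8.9172639e-11 rad/s. 1 rpm = 0.10471976 rad/s, so 8.9172639e-11 rad/s = 8.9172639e-11 / 0.10471976 = 8.5153598e-10 rpm ≈ 8.515e-10 rpm (4 s.f.). Final answer: 8.515e-10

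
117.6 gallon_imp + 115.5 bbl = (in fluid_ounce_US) 1 gallon_imp = 0.00454609 m^3, so 117.6 gallon_imp = 117.6 * 0.00454609 = 0.53462018 m^3. 1 bbl = 0.15898729 m^3, so 115.5 bbl = 115.5 * 0.15898729 = 18.363033 m^3. Sum: 0.53462018 + 18.363033 = 18.897653 m^3. 1 fluid_ounce_US = 2.957353e-05 m^3, so 18.897653 m^3 = 18.897653 / 2.957353e-05 = 639005.66 fluid_ounce_US ≈ 6.39e+05 fluid_ounce_US (4 s.f.). Final answer: 6.39e+05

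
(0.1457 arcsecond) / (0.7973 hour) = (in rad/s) 2.461e-10. Check: 1 arcsecond = 4.8481368e-06 rad, so 0.1457 arcsecond = 0.1457 * 4.8481368e-06 = 7.0637353e-07 rad. 1 hour = 3600 s, so 0.7973 hour = 0.7973 * 3600 = 2870.28 s. Combine: 7.0637353e-07 rad / 2870.28 s = 2.4609917e-10 rad/s. Result: 2.4609917e-10 rad/s ≈ 2.461e-10 rad/s (4 s.f.).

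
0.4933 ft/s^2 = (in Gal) 1 ft/s^2 = 0.3048 m/s^2, so 0.4933 ft/s^2 = 0.4933 * 0.3048 = 0.15035784 m/s^2. 1 Gal = 0.01 m/s^2, so 0.15035784 m/s^2 = 0.15035784 / 0.01 = 15.035784 Gal ≈ 15.04 Gal (4 s.f.). Final answer: 15.04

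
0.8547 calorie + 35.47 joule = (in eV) 2.437e+20. Check: 1 calorie = 4.184 J, so 0.8547 calorie = 0.8547 * 4.184 = 3.5760648 J. 35.47 joule = 35.47 J. Sum: 3.5760648 + 35.47 = 39.046065 J. 1 eV = 1.6021766e-19 J, so 39.046065 J = 39.046065 / 1.6021766e-19 = 2.4370637e+20 eV ≈ 2.437e+20 eV (4 s.f.).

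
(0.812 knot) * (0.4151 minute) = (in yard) 11.38. Check: 1 knot = 0.51444444 m/s, so 0.812 knot = 0.812 * 0.51444444 = 0.41772889 m/s. 1 minute = 60 s, so 0.4151 minute = 0.4151 * 60 = 24.906 s. Combine: 0.41772889 m/s * 24.906 s = 10.403956 m. 1 yard = 0.9144 m, so 10.403956 m = 10.403956 / 0.9144 = 11.377904 yard ≈ 11.38 yard (4 s.f.).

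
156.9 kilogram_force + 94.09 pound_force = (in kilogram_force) 199.6. Check: 1 kilogram_force = 9.80665 N, so 156.9 kilogram_force = 156.9 * 9.80665 = 1538.6634 N. 1 pound_force = 4.4482216 N, so 94.09 pound_force = 94.09 * 4.4482216 = 418.53317 N. Sum: 1538.6634 + 418.53317 = 1957.1966 N. 1 kilogram_force = 9.80665 N, so 1957.1966 N = 1957.1966 / 9.80665 = 199.57851 kilogram_force ≈ 199.6 kilogram_force (4 s.f.).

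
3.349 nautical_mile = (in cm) 1 nautical_mile = 1852 m, so 3.349 nautical_mile = 3.349 * 1852 = 6202.348 m. 1 cm = 0.01 m, so 6202.348 m = 6202.348 / 0.01 = 620234.8 cm ≈ 6.202e+05 cm (4 s.f.). Final answer: 6.202e+05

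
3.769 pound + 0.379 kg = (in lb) 4.605. Check: 1 pound = 0.45359237 kg, so 3.769 pound = 3.769 * 0.45359237 = 1.7095896 kg. 0.379 kg is already in kg. Sum: 1.7095896 + 0.379 = 2.0885896 kg. 1 lb = 0.45359237 kg, so 2.0885896 kg = 2.0885896 / 0.45359237 = 4.604552 lb ≈ 4.605 lb (4 s.f.).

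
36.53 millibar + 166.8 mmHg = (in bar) 1 millibar = 100 Pa, so 36.53 millibar = 36.53 * 100 = 3653 Pa. 1 mmHg = 133.32237 Pa, so 166.8 mmHg = 166.8 * 133.32237 = 22238.171 Pa. Sum: 3653 + 22238.171 = 25891.171 Pa. 1 bar = 100000 Pa, so 25891.171 Pa = 25891.171 / 100000 = 0.25891171 bar ≈ 0.2589 bar (4 s.f.). Final answer: 0.2589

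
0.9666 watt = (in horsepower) 0.9666 watt = 0.9666 W. 1 horsepower = 745.69987 W, so 0.9666 W = 0.9666 / 745.69987 = 0.001296232 horsepower ≈ 0.001296 horsepower (4 s.f.). Final answer: 0.001296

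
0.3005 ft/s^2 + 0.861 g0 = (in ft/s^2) 1 ft/s^2 = 0.3048 m/s^2, so 0.3005 ft/s^2 = 0.3005 * 0.3048 = 0.0915924 m/s^2. 1 g0 = 9.80665 m/s^2, so 0.861 g0 = 0.861 * 9.80665 = 8.4435256 m/s^2. Sum: 0.0915924 + 8.4435256 = 8.535118 m/s^2. 1 ft/s^2 = 0.3048 m/s^2, so 8.535118 m/s^2 = 8.535118 / 0.3048 = 28.002356 ft/s^2 ≈ 28 ft/s^2 (4 s.f.). Final answer: 28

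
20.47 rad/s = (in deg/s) 1 deg/s = 0.017453293 rad/s, so 20.47 rad/s = 20.47 / 0.017453293 = 1172.8446 deg/s ≈ 1173 deg/s (4 s.f.). Final answer: 1173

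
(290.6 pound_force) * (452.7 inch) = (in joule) 1.486e+04. Check: 1 pound_force = 4.4482216 N, so 290.6 pound_force = 290.6 * 4.4482216 = 1292.6532 N. 1 inch = 0.0254 m, so 452.7 inch = 452.7 * 0.0254 = 11.49858 m. Combine: 1292.6532 N * 11.49858 m = 14863.676 J. 14863.676 J = 14863.676 joule ≈ 1.486e+04 joule (4 s.f.).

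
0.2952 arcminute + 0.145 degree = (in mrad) 2.617. Check: 1 arcminute = 0.00029088821 rad, so 0.2952 arcminute = 0.2952 * 0.00029088821 = 8.5870199e-05 rad. 1 degree = 0.017453293 rad, so 0.145 degree = 0.145 * 0.017453293 = 0.0025307274 rad. Sum: 8.5870199e-05 + 0.0025307274 = 0.0026165976 rad. 1 mrad = 0.001 rad, so 0.0026165976 rad = 0.0026165976 / 0.001 = 2.6165976 mrad ≈ 2.617 mrad (4 s.f.).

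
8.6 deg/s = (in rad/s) 0.1501. Check: 1 deg/s = 0.017453293 rad/s, so 8.6 deg/s = 8.6 * 0.017453293 = 0.15009832 rad/s. Result: 0.15009832 rad/s ≈ 0.1501 rad/s (4 s.f.).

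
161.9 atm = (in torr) 1.23e+05. Check: 1 atm = 101325 Pa, so 161.9 atm = 161.9 * 101325 = 16404518 Pa. 1 torr = 133.32237 Pa, so 16404518 Pa = 16404518 / 133.32237 = 123044 torr ≈ 1.23e+05 torr (4 s.f.).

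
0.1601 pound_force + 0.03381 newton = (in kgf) 0.07607. Check: 1 pound_force = 4.4482216 N, so 0.1601 pound_force = 0.1601 * 4.4482216 = 0.71216028 N. 0.03381 newton = 0.03381 N. Sum: 0.71216028 + 0.03381 = 0.74597028 N. 1 kgf = 9.80665 N, so 0.74597028 N = 0.74597028 / 9.80665 = 0.076067799 kgf ≈ 0.07607 kgf (4 s.f.).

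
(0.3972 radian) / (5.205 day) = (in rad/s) 8.832e-07. Check: 0.3972 radian = 0.3972 rad. 1 day = 86400 s, so 5.205 day = 5.205 * 86400 = 449712 s. Combine: 0.3972 rad / 449712 s = 8.8323194e-07 rad/s. Result: 8.8323194e-07 rad/s ≈ 8.832e-07 rad/s (4 s.f.).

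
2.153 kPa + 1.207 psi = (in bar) 1 kPa = 1000 Pa, so 2.153 kPa = 2.153 * 1000 = 2153 Pa. 1 psi = 6894.7573 Pa, so 1.207 psi = 1.207 * 6894.7573 = 8321.9721 Pa. Sum: 2153 + 8321.9721 = 10474.972 Pa. 1 bar = 100000 Pa, so 10474.972 Pa = 10474.972 / 100000 = 0.10474972 bar ≈ 0.1047 bar (4 s.f.). Final answer: 0.1047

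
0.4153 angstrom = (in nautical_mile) 1 angstrom = 1e-10 m, so 0.4153 angstrom = 0.4153 * 1e-10 = 4.153e-11 m. 1 nautical_mile = 1852 m, so 4.153e-11 m = 4.153e-11 / 1852 = 2.2424406e-14 nautical_mile ≈ 2.242e-14 nautical_mile (4 s.f.). Final answer: 2.242e-14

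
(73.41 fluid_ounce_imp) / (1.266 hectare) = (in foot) 1 fluid_ounce_imp = 2.8413063e-05 m^3, so 73.41 fluid_ounce_imp = 73.41 * 2.8413063e-05 = 0.0020858029 m^3. 1 hectare = 10000 m^2, so 1.266 hectare = 1.266 * 10000 = 12660 m^2. Combine: 0.0020858029 m^3 / 12660 m^2 = 1.6475536e-07 m. 1 foot = 0.3048 m, so 1.6475536e-07 m = 1.6475536e-07 / 0.3048 = 5.4053597e-07 foot ≈ 5.405e-07 foot (4 s.f.). Final answer: 5.405e-07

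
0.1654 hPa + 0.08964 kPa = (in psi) 0.0154. Check: 1 hPa = 100 Pa, so 0.1654 hPa = 0.1654 * 100 = 16.54 Pa. 1 kPa = 1000 Pa, so 0.08964 kPa = 0.08964 * 1000 = 89.64 Pa. Sum: 16.54 + 89.64 = 106.18 Pa. 1 psi = 6894.7573 Pa, so 106.18 Pa = 106.18 / 6894.7573 = 0.015400107 psi ≈ 0.0154 psi (4 s.f.).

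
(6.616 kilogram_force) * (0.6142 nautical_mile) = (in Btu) 1 kilogram_force = 9.80665 N, so 6.616 kilogram_force = 6.616 * 9.80665 = 64.880796 N. 1 nautical_mile = 1852 m, so 0.6142 nautical_mile = 0.6142 * 1852 = 1137.4984 m. Combine: 64.880796 N * 1137.4984 m = 73801.802 J. 1 Btu = 1055.0559 J, so 73801.802 J = 73801.802 / 1055.0559 = 69.950612 Btu ≈ 69.95 Btu (4 s.f.). Final answer: 69.95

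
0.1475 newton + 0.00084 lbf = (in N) 0.1475 newton = 0.1475 N. 1 lbf = 4.4482216 N, so 0.00084 lbf = 0.00084 * 4.4482216 = 0.0037365062 N. Sum: 0.1475 + 0.0037365062 = 0.15123651 N. Result: 0.15123651 N ≈ 0.1512 N (4 s.f.). Final answer: 0.1512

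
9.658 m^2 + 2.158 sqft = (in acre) 0.002436. Check: 9.658 m^2 is already in m^2. 1 sqft = 0.09290304 m^2, so 2.158 sqft = 2.158 * 0.09290304 = 0.20048476 m^2. Sum: 9.658 + 0.20048476 = 9.8584848 m^2. 1 acre = 4046.8564 m^2, so 9.8584848 m^2 = 9.8584848 / 4046.8564 = 0.0024360846 acre ≈ 0.002436 acre (4 s.f.).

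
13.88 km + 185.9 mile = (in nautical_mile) 1 km = 1000 m, so 13.88 km = 13.88 * 1000 = 13880 m. 1 mile = 1609.344 m, so 185.9 mile = 185.9 * 1609.344 = 299177.05 m. Sum: 13880 + 299177.05 = 313057.05 m. 1 nautical_mile = 1852 m, so 313057.05 m = 313057.05 / 1852 = 169.03728 nautical_mile ≈ 169 nautical_mile (4 s.f.). Final answer: 169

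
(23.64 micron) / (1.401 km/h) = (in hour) 1.687e-08. Check: 1 micron = 1e-06 m, so 23.64 micron = 23.64 * 1e-06 = 2.364e-05 m. 1 km/h = 0.27777778 m/s, so 1.401 km/h = 1.401 * 0.27777778 = 0.38916667 m/s. Combine: 2.364e-05 m / 0.38916667 m/s = 6.0745182e-05 s. 1 hour = 3600 s, so 6.0745182e-05 s = 6.0745182e-05 / 3600 = 1.6873662e-08 hour ≈ 1.687e-08 hour (4 s.f.).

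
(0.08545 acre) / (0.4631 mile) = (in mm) 464. Check: 1 acre = 4046.8564 m^2, so 0.08545 acre = 0.08545 * 4046.8564 = 345.80388 m^2. 1 mile = 1609.344 m, so 0.4631 mile = 0.4631 * 1609.344 = 745.28721 m. Combine: 345.80388 m^2 / 745.28721 m = 0.46398741 m. 1 mm = 0.001 m, so 0.46398741 m = 0.46398741 / 0.001 = 463.98741 mm ≈ 464 mm (4 s.f.).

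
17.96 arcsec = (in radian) 8.707e-05. Check: 1 arcsec = 4.8481368e-06 rad, so 17.96 arcsec = 17.96 * 4.8481368e-06 = 8.7072537e-05 rad. 8.7072537e-05 rad = 8.7072537e-05 radian ≈ 8.707e-05 radian (4 s.f.).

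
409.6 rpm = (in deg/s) 1 rpm = 0.10471976 rad/s, so 409.6 rpm = 409.6 * 0.10471976 = 42.893212 rad/s. 1 deg/s = 0.017453293 rad/s, so 42.893212 rad/s = 42.893212 / 0.017453293 = 2457.6 deg/s ≈ 2458 deg/s (4 s.f.). Final answer: 2458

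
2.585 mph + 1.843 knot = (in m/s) 1 mph = 0.44704 m/s, so 2.585 mph = 2.585 * 0.44704 = 1.1555984 m/s. 1 knot = 0.51444444 m/s, so 1.843 knot = 1.843 * 0.51444444 = 0.94812111 m/s. Sum: 1.1555984 + 0.94812111 = 2.1037195 m/s. Result: 2.1037195 m/s ≈ 2.104 m/s (4 s.f.). Final answer: 2.104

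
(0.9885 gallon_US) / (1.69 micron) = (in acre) 1 gallon_US = 0.0037854118 m^3, so 0.9885 gallon_US = 0.9885 * 0.0037854118 = 0.0037418795 m^3. 1 micron = 1e-06 m, so 1.69 micron = 1.69 * 1e-06 = 1.69e-06 m. Combine: 0.0037418795 m^3 / 1.69e-06 m = 2214.1299 m^2. 1 acre = 4046.8564 m^2, so 2214.1299 m^2 = 2214.1299 / 4046.8564 = 0.54712342 acre ≈ 0.5471 acre (4 s.f.). Final answer: 0.5471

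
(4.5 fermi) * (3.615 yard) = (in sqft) 1 fermi = 1e-15 m, so 4.5 fermi = 4.5 * 1e-15 = 4.5e-15 m. 1 yard = 0.9144 m, so 3.615 yard = 3.615 * 0.9144 = 3.305556 m. Combine: 4.5e-15 m * 3.305556 m = 1.4875002e-14 m^2. 1 sqft = 0.09290304 m^2, so 1.4875002e-14 m^2 = 1.4875002e-14 / 0.09290304 = 1.6011319e-13 sqft ≈ 1.601e-13 sqft (4 s.f.). Final answer: 1.601e-13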